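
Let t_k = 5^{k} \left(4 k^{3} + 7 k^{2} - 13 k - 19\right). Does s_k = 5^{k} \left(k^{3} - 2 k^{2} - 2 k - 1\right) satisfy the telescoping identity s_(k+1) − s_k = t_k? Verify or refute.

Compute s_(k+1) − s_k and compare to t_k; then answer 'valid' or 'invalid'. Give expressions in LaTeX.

s_(k+1) = 5**(k + 1)*(k**3 + k**2 - 3*k - 4)
s_(k+1) − s_k = 5**k*(4*k**3 + 7*k**2 - 13*k - 19)
(s_(k+1) − s_k) − t_k = 0

valid (s_(k+1) − s_k reduces to t_k)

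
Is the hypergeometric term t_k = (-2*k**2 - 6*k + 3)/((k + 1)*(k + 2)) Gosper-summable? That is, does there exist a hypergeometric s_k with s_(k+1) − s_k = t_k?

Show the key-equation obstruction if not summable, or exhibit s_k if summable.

The ratio is (k + 1)*(6*k + 2*(k + 1)**2 + 3)/((k + 3)*(2*k**2 + 6*k - 3)).
Factor: A=k + 1; B=k + 3; C=k**2 + 3*k - 3/2.
Set up (k + 1)·f(k+1) − (k + 2)·f(k) − (k**2 + 3*k - 3/2) = 0.
d = 2 from the (1,1,2) case.
Solve for f: f(k) = k*(2*k - 5)/2 (degree 2 ≤ 2).
R(k) = B(k−1)·f(k)/C(k) = k*(k + 2)*(2*k - 5)/(2*k**2 + 6*k - 3); s_k = R·t_k = k*(5 - 2*k)/(k + 1).
Verify: (-2*k**2 - 6*k + 3)/(k**2 + 3*k + 2) matches t_k.

Yes. s_k = k*(5 - 2*k)/(k + 1).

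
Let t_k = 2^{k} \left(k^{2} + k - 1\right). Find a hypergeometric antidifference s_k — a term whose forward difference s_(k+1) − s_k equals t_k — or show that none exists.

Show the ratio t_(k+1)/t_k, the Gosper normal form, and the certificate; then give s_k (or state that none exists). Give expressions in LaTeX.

The ratio is 2*(k + (k + 1)**2)/(k**2 + k - 1).
Factor: A=2; B=1; C=k**2 + k - 1.
Set up (2)·f(k+1) − (1)·f(k) − (k**2 + k - 1) = 0.
Degrees (0,0,2) ⇒ d ≤ 2.
Match coefficients ⇒ f(k) = k**2 - 3*k + 3.
R(k) = B(k−1)·f(k)/C(k) = (k**2 - 3*k + 3)/(k**2 + k - 1); s_k = R·t_k = 2**k*(k**2 - 3*k + 3).
s_(k+1) − s_k = 2**k*(k**2 + k - 1) = t_k.

s_k = 2^{k} \left(k^{2} - 3 k + 3\right)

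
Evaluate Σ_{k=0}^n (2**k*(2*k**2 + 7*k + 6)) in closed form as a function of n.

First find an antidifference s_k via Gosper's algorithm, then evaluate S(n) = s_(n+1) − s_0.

The ratio is 2*(2*k**2 + 11*k + 15)/(2*k**2 + 7*k + 6).
Factor: A=2; B=1; C=k**2 + 7*k/2 + 3.
Solve (2)·f(k+1) − (1)·f(k) = k**2 + 7*k/2 + 3.
Bound: deg f ≤ 2.
A polynomial solution: f(k) = (2*k**2 - k + 4)/2.
R(k) = B(k−1)·f(k)/C(k) = (2*k**2 - k + 4)/((k + 2)*(2*k + 3)); s_k = R·t_k = 2**k*(2*k**2 - k + 4).
s_(k+1) − s_k = 2**k*(2*k**2 + 7*k + 6) = t_k.
Evaluate: s_(n+1) = 2**(n + 1)*(2*n**2 + 3*n + 5); subtract s_(0) = 4 ⇒ S(n) = 4*2**n*n**2 + 6*2**n*n + 10*2**n - 4.

S(n) = 4*2**n*n**2 + 6*2**n*n + 10*2**n - 4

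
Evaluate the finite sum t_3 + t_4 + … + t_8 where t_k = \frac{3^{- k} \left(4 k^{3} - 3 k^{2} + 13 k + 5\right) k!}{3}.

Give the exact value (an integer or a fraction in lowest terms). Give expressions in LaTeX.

Σ = 1320250/243

Compute t_(k+1)/t_k: get (4*k**4 + 13*k**3 + 28*k**2 + 38*k + 19)/(3*(4*k**3 - 3*k**2 + 13*k + 5)).
Gosper form: A/B · C(k+1)/C(k) with A=k/3 + 1/3, B=1, C=k**3 - 3*k**2/4 + 13*k/4 + 5/4.
Set up (k/3 + 1/3)·f(k+1) − (1)·f(k) − (k**3 - 3*k**2/4 + 13*k/4 + 5/4) = 0.
d = 2 from the (1,0,3) case.
Match coefficients ⇒ f(k) = 3*(4*k**2 - 3*k - 2)/4.
Certificate R = B(k−1)f/C = 3*(4*k**2 - 3*k - 2)/(4*k**3 - 3*k**2 + 13*k + 5) gives s_k = (4*k**2 - 3*k - 2)*factorial(k)/3**k.
Δs = (4*k**3 - 3*k**2 + 13*k + 5)*factorial(k)/(3*3**k), as required.
Σ_(k=3)^(8) t_k = s_(9) − s_(3) = 1321600/243 − (50/9) = 1320250/243.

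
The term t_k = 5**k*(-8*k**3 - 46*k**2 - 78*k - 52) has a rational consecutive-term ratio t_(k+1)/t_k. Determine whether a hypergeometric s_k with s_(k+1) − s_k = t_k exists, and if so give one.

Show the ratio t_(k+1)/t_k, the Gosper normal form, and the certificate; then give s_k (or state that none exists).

Compute t_(k+1)/t_k: get 5*(4*k**3 + 35*k**2 + 97*k + 92)/(4*k**3 + 23*k**2 + 39*k + 26).
So A=5 and B=1, with C=k**3 + 23*k**2/4 + 39*k/4 + 13/2.
Need (5)·f(k+1) − (1)·f(k) = k**3 + 23*k**2/4 + 39*k/4 + 13/2.
deg f ≤ 3 (via 0,0,3).
Coefficient equations give f(k) = (2*k**3 + 4*k**2 + 2*k + 3)/8.
So s_k = (B(k−1)f/C)·t_k = ((2*k**3 + 4*k**2 + 2*k + 3)/(2*(4*k**3 + 23*k**2 + 39*k + 26)))·t_k = 5**k*(-2*k**3 - 4*k**2 - 2*k - 3).
s_(k+1) − s_k = 5**k*(-8*k**3 - 46*k**2 - 78*k - 52) = t_k.

s_k = 5**k*(-2*k**3 - 4*k**2 - 2*k - 3)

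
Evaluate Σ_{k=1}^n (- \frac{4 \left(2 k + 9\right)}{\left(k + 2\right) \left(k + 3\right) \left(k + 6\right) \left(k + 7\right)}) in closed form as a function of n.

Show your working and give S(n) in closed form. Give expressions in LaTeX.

t_(k+1)/t_k = (k + 2)*(k + 6)*(2*k + 11)/((k + 4)*(k + 8)*(2*k + 9)).
Normal form (A,B,C) = (k + 2, k + 8, k**3 + 27*k**2/2 + 121*k/2 + 90).
Solve (k + 2)·f(k+1) − (k + 7)·f(k) = k**3 + 27*k**2/2 + 121*k/2 + 90.
Degrees (1,1,3) ⇒ d ≤ 5.
A polynomial solution: f(k) = k*(k + 3)*(k + 4)*(k + 5)*(k + 8)/24.
Get s_k = R·t_k = k*(-k - 8)/(3*(k**2 + 8*k + 12)) with R(k) = B(k−1)f(k)/C(k) = k*(k + 3)*(k + 7)*(k + 8)/(12*(2*k + 9)).
Verify: 4*(-2*k - 9)/(k**4 + 18*k**3 + 113*k**2 + 288*k + 252) matches t_k.
s_(n+1) = (-n**2 - 10*n - 9)/(3*(n**2 + 10*n + 21)) and s_(1) = -1/7, so S(n) = 4*n*(-n - 10)/(21*(n**2 + 10*n + 21)).

S(n) = \frac{4 n \left(- n - 10\right)}{21 \left(n^{2} + 10 n + 21\right)}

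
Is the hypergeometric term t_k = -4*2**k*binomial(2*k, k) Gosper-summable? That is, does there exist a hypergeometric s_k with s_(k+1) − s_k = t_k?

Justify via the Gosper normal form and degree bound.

r(k) = 4*(2*k + 1)/(k + 1) after simplifying.
Gosper form: A/B · C(k+1)/C(k) with A=8*k + 4, B=k + 1, C=1.
Solve (8*k + 4)·f(k+1) − (k)·f(k) = 1.
d = -1 from the (1,1,0) case.
deg f ≤ -1 is impossible — no certificate.

No. Not Gosper-summable.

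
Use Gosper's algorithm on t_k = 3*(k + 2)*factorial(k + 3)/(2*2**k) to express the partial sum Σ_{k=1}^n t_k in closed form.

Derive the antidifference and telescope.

t_(k+1)/t_k = (k + 3)*(k + 4)/(2*(k + 2)).
Gosper form: A/B · C(k+1)/C(k) with A=k/2 + 2, B=1, C=k + 2.
Need (k/2 + 2)·f(k+1) − (1)·f(k) = k + 2.
Bound: deg f ≤ 0.
Coefficient equations give f(k) = 2.
Then R = B(k−1)f/C = 2/(k + 2), so s_k = R(k)·t_k = 3*factorial(k + 3)/2**k.
Δs = 3*(k + 2)*factorial(k + 3)/(2*2**k), as required.
s_(n+1) = 3*2**(-n - 1)*factorial(n + 4) and s_(1) = 36, so S(n) = -36 + 3*factorial(n + 4)/(2*2**n).

S(n) = -36 + 3*factorial(n + 4)/(2*2**n)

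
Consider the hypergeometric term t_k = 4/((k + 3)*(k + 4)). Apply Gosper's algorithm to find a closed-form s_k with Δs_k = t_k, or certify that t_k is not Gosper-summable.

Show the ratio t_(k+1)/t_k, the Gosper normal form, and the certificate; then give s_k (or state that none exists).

The ratio is (k + 3)/(k + 5).
Normal form (A,B,C) = (k + 3, k + 5, 1).
Set up (k + 3)·f(k+1) − (k + 4)·f(k) − (1) = 0.
deg f ≤ 1 (via 1,1,0).
A polynomial solution: f(k) = k/3.
So s_k = (B(k−1)f/C)·t_k = (k*(k + 4)/3)·t_k = 4*k/(3*(k + 3)).
Δs = 4/(k**2 + 7*k + 12), as required.

s_k = 4*k/(3*(k + 3))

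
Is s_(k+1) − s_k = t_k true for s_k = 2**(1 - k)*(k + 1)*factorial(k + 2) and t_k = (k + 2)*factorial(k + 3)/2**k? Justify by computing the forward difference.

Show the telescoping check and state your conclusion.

Invalid: residual -2**(1 - k)*(k + 1)*factorial(k + 2) ≠ 0.

s_(k+1) = (k + 2)*factorial(k + 3)/2**k
s_(k+1) − s_k = (k**2 + 3*k + 4)*factorial(k + 2)/2**k
(s_(k+1) − s_k) − t_k = -2**(1 - k)*(k + 1)*factorial(k + 2)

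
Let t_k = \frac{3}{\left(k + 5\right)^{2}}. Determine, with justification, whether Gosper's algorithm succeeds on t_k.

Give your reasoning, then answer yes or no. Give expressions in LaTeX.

No — the linear system for f has no solution.

t_(k+1)/t_k = (k + 5)**2/(k + 6)**2.
Gosper form: A/B · C(k+1)/C(k) with A=k**2 + 10*k + 25, B=k**2 + 12*k + 36, C=1.
Key eq: (k**2 + 10*k + 25)·f(k+1) = (k**2 + 10*k + 25)·f(k) + (1).
Bound: deg f ≤ 0.
Write f(k) = c0. Then LHS − RHS = -1, requiring -1 = 0: contradictory. No certificate.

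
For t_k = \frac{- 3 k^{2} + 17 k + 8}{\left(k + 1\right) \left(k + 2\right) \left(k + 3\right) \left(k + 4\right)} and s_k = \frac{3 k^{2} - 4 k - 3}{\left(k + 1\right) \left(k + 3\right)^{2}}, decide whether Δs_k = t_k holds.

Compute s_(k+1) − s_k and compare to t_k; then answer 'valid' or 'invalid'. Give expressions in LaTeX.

s_(k+1) = (-4*k + 3*(k + 1)**2 - 7)/((k + 2)*(k + 4)**2)
s_(k+1) − s_k = (-3*k**4 + 2*k**3 + 91*k**2 + 182*k + 60)/(k**6 + 17*k**5 + 117*k**4 + 415*k**3 + 794*k**2 + 768*k + 288)
(s_(k+1) − s_k) − t_k = 6*(k**3 - 13*k - 6)/(k**6 + 17*k**5 + 117*k**4 + 415*k**3 + 794*k**2 + 768*k + 288)

Invalid: residual \frac{6 \left(k^{3} - 13 k - 6\right)}{k^{6} + 17 k^{5} + 117 k^{4} + 415 k^{3} + 794 k^{2} + 768 k + 288} ≠ 0.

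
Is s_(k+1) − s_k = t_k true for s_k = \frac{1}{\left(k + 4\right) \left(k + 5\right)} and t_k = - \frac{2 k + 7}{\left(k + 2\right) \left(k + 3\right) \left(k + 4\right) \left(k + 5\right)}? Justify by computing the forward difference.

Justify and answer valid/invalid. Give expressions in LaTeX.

s_(k+1) = 1/((k + 5)*(k + 6))
s_(k+1) − s_k = -2/(k**3 + 15*k**2 + 74*k + 120)
(s_(k+1) − s_k) − t_k = 3*(3*k + 10)/(k**5 + 20*k**4 + 155*k**3 + 580*k**2 + 1044*k + 720)

Invalid: residual \frac{3 \left(3 k + 10\right)}{k^{5} + 20 k^{4} + 155 k^{3} + 580 k^{2} + 1044 k + 720} ≠ 0.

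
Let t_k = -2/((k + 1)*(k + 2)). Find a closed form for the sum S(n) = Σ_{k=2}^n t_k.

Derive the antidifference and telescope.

The ratio is (k + 1)/(k + 3).
Factor: A=k + 1; B=k + 3; C=1.
Need (k + 1)·f(k+1) − (k + 2)·f(k) = 1.
From deg A=1, deg B=1, deg C=0: d=1.
A polynomial solution: f(k) = k.
Then R = B(k−1)f/C = k*(k + 2), so s_k = R(k)·t_k = -2*k/(k + 1).
Δs = -2/(k**2 + 3*k + 2), as required.
s_(n+1) = 2*(-n - 1)/(n + 2) and s_(2) = -4/3, so S(n) = 2*(1 - n)/(3*(n + 2)).

S(n) = 2*(1 - n)/(3*(n + 2))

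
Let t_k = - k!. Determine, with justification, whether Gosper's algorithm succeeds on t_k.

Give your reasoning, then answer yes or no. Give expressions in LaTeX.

No — negative degree bound, so no certificate f.

Compute t_(k+1)/t_k: get k + 1.
So A=k + 1 and B=1, with C=1.
Need (k + 1)·f(k+1) − (1)·f(k) = 1.
deg f ≤ -1 (via 1,0,0).
Negative degree bound (-1): no f exists, t_k not Gosper-summable.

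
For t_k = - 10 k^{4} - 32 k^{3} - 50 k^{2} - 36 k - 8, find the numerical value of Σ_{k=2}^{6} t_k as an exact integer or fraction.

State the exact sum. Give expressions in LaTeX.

The ratio is (5*k**4 + 36*k**3 + 103*k**2 + 136*k + 68)/(5*k**4 + 16*k**3 + 25*k**2 + 18*k + 4).
A = 1, B = 1, C = k**4 + 16*k**3/5 + 5*k**2 + 18*k/5 + 4/5.
Set up (1)·f(k+1) − (1)·f(k) − (k**4 + 16*k**3/5 + 5*k**2 + 18*k/5 + 4/5) = 0.
Degrees (0,0,4) ⇒ d ≤ 5.
A polynomial solution: f(k) = k*(k + 1)*(2*k - 1)*(k**2 + k + 2)/10.
So s_k = (B(k−1)f/C)·t_k = (k*(2*k - 1)*(k**2 + k + 2)/(2*(5*k**3 + 11*k**2 + 14*k + 4)))·t_k = k*(-2*k**4 - 3*k**3 - 4*k**2 - k + 2).
Verify: -10*k**4 - 32*k**3 - 50*k**2 - 36*k - 8 matches t_k.
Sum = s_(7) − s_(2); s_(7) = -42224, s_(2) = -144 ⇒ -42080.

Σ = -42080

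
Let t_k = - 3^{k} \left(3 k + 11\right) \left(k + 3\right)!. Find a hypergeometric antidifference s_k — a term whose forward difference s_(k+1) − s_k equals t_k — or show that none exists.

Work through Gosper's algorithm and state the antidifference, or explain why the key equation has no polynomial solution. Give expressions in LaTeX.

s_k = - 3^{k} \left(k + 3\right)!

t_(k+1)/t_k = 3*(k + 4)*(3*k + 14)/(3*k + 11).
Take A(k)=3*k + 12, B(k)=1, C(k)=k + 11/3.
Key eq: (3*k + 12)·f(k+1) = (1)·f(k) + (k + 11/3).
Degrees (1,0,1) ⇒ d ≤ 0.
Coefficient equations give f(k) = 1/3.
Then R = B(k−1)f/C = 1/(3*k + 11), so s_k = R(k)·t_k = -3**k*factorial(k + 3).
Δs = -3**k*(3*k + 11)*factorial(k + 3), as required.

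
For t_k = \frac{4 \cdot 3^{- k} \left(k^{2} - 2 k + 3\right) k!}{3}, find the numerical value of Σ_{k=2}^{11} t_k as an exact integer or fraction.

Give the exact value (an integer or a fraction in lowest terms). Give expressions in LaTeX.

Σ = 86730856/2187

t_(k+1)/t_k = (k**3 + k**2 + 2*k + 2)/(3*(k**2 - 2*k + 3)).
A = k/3 + 1/3, B = 1, C = k**2 - 2*k + 3.
f must satisfy (k/3 + 1/3)·f(k+1) − (1)·f(k) = k**2 - 2*k + 3.
deg f ≤ 1 (via 1,0,2).
Solving with deg f ≤ 1: f(k) = 3*(k - 1).
R(k) = B(k−1)·f(k)/C(k) = 3*(k - 1)/(k**2 - 2*k + 3); s_k = R·t_k = 4*(k - 1)*factorial(k)/3**k.
Verify: 4*(k**2 - 2*k + 3)*factorial(k)/(3*3**k) matches t_k.
Evaluate s at k=12 and k=2: 86732800/2187 and 8/9; difference 86730856/2187.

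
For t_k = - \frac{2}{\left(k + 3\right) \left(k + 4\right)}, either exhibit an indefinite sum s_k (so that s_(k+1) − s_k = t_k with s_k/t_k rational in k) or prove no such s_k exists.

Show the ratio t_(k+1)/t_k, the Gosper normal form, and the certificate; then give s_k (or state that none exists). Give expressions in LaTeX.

s_k = - \frac{2 k}{3 k + 9}

r(k) = (k + 3)/(k + 5) after simplifying.
Gosper form: A/B · C(k+1)/C(k) with A=k + 3, B=k + 5, C=1.
f must satisfy (k + 3)·f(k+1) − (k + 4)·f(k) = 1.
From deg A=1, deg B=1, deg C=0: d=1.
Coefficient equations give f(k) = k/3.
Certificate R = B(k−1)f/C = k*(k + 4)/3 gives s_k = -2*k/(3*k + 9).
Δs = -2/(k**2 + 7*k + 12), as required.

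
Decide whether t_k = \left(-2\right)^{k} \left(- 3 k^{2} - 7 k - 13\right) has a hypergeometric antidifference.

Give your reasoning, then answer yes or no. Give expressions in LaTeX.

t_(k+1)/t_k = 2*(-3*k**2 - 13*k - 23)/(3*k**2 + 7*k + 13).
Take A(k)=-2, B(k)=1, C(k)=k**2 + 7*k/3 + 13/3.
f must satisfy (-2)·f(k+1) − (1)·f(k) = k**2 + 7*k/3 + 13/3.
From deg A=0, deg B=0, deg C=2: d=2.
Solve for f: f(k) = -(k**2 + k + 3)/3 (degree 2 ≤ 2).
So s_k = (B(k−1)f/C)·t_k = (-(k**2 + k + 3)/(3*k**2 + 7*k + 13))·t_k = (-2)**k*(k**2 + k + 3).
Δs = (-2)**k*(-3*k**2 - 7*k - 13), as required.

Yes. s_k = \left(-2\right)^{k} \left(k^{2} + k + 3\right).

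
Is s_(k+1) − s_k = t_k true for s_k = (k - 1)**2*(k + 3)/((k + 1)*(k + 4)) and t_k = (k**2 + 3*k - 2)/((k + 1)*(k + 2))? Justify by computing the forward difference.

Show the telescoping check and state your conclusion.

s_(k+1) = k**2*(k + 4)/((k + 2)*(k + 5))
s_(k+1) − s_k = (k**4 + 12*k**3 + 38*k**2 + 29*k - 30)/(k**4 + 12*k**3 + 49*k**2 + 78*k + 40)
(s_(k+1) − s_k) − t_k = (-7*k**2 - 13*k + 10)/(k**4 + 12*k**3 + 49*k**2 + 78*k + 40)

Invalid: residual (-7*k**2 - 13*k + 10)/(k**4 + 12*k**3 + 49*k**2 + 78*k + 40) ≠ 0.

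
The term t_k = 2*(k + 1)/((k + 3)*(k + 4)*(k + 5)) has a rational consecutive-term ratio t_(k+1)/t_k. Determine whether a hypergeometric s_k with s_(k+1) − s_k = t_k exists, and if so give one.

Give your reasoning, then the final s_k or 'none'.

Ratio r(k) = (k + 2)*(k + 3)/((k + 1)*(k + 6)).
Gosper form: A/B · C(k+1)/C(k) with A=k + 3, B=k + 6, C=k + 1.
Solve (k + 3)·f(k+1) − (k + 5)·f(k) = k + 1.
d = 2 from the (1,1,1) case.
Solving with deg f ≤ 2: f(k) = k*(k + 1)/6.
Then R = B(k−1)f/C = k*(k + 5)/6, so s_k = R(k)·t_k = k*(k + 1)/(3*(k + 3)*(k + 4)).
Δs = 2*(k + 1)/(k**3 + 12*k**2 + 47*k + 60), as required.

s_k = k*(k + 1)/(3*(k + 3)*(k + 4))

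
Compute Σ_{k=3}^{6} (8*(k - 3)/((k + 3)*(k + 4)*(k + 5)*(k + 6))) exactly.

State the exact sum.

Σ = 13/2310

t_(k+1)/t_k = (k - 2)*(k + 3)/((k - 3)*(k + 7)).
A = k + 3, B = k + 7, C = k - 3.
Need (k + 3)·f(k+1) − (k + 6)·f(k) = k - 3.
deg f ≤ 3 (via 1,1,1).
Coefficient equations give f(k) = -k*(k**2 + 12*k + 107)/120.
R(k) = B(k−1)·f(k)/C(k) = -k*(k + 6)*(k**2 + 12*k + 107)/(120*(k - 3)); s_k = R·t_k = k*(-k**2 - 12*k - 107)/(15*(k + 3)*(k + 4)*(k + 5)).
s_(k+1) − s_k = 8*(k - 3)/(k**4 + 18*k**3 + 119*k**2 + 342*k + 360) = t_k.
Σ_(k=3)^(6) t_k = s_(7) − s_(3) = -14/165 − (-19/210) = 13/2310.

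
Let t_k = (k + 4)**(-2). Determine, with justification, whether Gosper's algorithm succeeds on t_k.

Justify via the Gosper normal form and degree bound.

r(k) = (k + 4)**2/(k + 5)**2 after simplifying.
Normal form (A,B,C) = (k**2 + 8*k + 16, k**2 + 10*k + 25, 1).
Need (k**2 + 8*k + 16)·f(k+1) − (k**2 + 8*k + 16)·f(k) = 1.
d = 0 from the (2,2,0) case.
Write f(k) = c0. Then LHS − RHS = -1, requiring -1 = 0: contradictory. No certificate.

No — t_k has no hypergeometric antidifference.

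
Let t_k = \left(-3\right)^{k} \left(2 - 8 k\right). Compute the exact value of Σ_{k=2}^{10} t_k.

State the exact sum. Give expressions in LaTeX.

Ratio r(k) = 3*(-4*k - 3)/(4*k - 1).
So A=-3 and B=1, with C=k - 1/4.
Solve (-3)·f(k+1) − (1)·f(k) = k - 1/4.
Bound: deg f ≤ 1.
A polynomial solution: f(k) = -(k - 1)/4.
Then R = B(k−1)f/C = -(k - 1)/(4*k - 1), so s_k = R(k)·t_k = 2*(-3)**k*(k - 1).
Δs = (-3)**k*(2 - 8*k), as required.
Telescoping: Σ = s_(11) − s_(2) = -3542940 − (18) = -3542958.

Σ = -3542958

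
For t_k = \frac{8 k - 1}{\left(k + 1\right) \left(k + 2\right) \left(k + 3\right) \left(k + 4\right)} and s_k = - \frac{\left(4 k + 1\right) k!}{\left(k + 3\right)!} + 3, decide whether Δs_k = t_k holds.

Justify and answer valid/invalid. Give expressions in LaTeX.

s_(k+1) = (3*k**3 + 27*k**2 + 74*k + 67)/((k + 2)*(k + 3)*(k + 4))
s_(k+1) − s_k = (8*k - 1)/((k + 1)*(k + 2)*(k + 3)*(k + 4))
(s_(k+1) − s_k) − t_k = 0

Valid — Δs_k = t_k.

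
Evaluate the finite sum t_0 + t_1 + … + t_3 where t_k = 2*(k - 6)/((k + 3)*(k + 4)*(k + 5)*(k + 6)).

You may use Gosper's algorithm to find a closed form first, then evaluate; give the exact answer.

Σ = -131/2520

Ratio r(k) = (k - 5)*(k + 3)/((k - 6)*(k + 7)).
So A=k + 3 and B=k + 7, with C=k - 6.
f must satisfy (k + 3)·f(k+1) − (k + 6)·f(k) = k - 6.
d = 3 from the (1,1,1) case.
A polynomial solution: f(k) = -k*(k**2 + 12*k + 67)/40.
Get s_k = R·t_k = k*(-k**2 - 12*k - 67)/(20*(k + 3)*(k + 4)*(k + 5)) with R(k) = B(k−1)f(k)/C(k) = -k*(k + 6)*(k**2 + 12*k + 67)/(40*(k - 6)).
s_(k+1) − s_k = 2*(k - 6)/(k**4 + 18*k**3 + 119*k**2 + 342*k + 360) = t_k.
Evaluate s at k=4 and k=0: -131/2520 and 0; difference -131/2520.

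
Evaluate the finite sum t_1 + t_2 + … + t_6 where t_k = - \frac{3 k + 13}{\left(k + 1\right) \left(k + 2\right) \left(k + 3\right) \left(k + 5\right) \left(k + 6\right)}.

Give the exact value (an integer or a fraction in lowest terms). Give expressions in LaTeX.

Compute t_(k+1)/t_k: get (k + 1)*(k + 5)*(3*k + 16)/((k + 4)*(k + 7)*(3*k + 13)).
Take A(k)=k + 1, B(k)=k + 7, C(k)=k**2 + 25*k/3 + 52/3.
Need (k + 1)·f(k+1) − (k + 6)·f(k) = k**2 + 25*k/3 + 52/3.
d = 5 from the (1,1,2) case.
Solving with deg f ≤ 5: f(k) = k*(k + 3)*(k + 4)*(k**2 + 8*k + 17)/30.
Certificate R = B(k−1)f/C = k*(k + 3)*(k + 6)*(k**2 + 8*k + 17)/(10*(3*k + 13)) gives s_k = k*(-k**2 - 8*k - 17)/(10*(k**3 + 8*k**2 + 17*k + 10)).
Δs = (-3*k - 13)/(k**5 + 17*k**4 + 107*k**3 + 307*k**2 + 396*k + 180), as required.
Σ_(k=1)^(6) t_k = s_(7) − s_(1) = -427/4320 − (-13/180) = -23/864.

Σ = -23/864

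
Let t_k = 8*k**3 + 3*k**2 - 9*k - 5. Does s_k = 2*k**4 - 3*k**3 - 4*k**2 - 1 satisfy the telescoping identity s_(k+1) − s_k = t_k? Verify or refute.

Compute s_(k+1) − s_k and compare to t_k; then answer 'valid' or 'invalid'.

Valid — Δs_k = t_k.

s_(k+1) = 2*k**4 + 5*k**3 - k**2 - 9*k - 6
s_(k+1) − s_k = 8*k**3 + 3*k**2 - 9*k - 5
(s_(k+1) − s_k) − t_k = 0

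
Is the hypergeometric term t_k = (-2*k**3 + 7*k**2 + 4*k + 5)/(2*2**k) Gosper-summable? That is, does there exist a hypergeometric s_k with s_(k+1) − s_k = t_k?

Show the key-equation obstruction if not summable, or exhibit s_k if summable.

Ratio r(k) = (2*k**3 - k**2 - 12*k - 14)/(2*(2*k**3 - 7*k**2 - 4*k - 5)).
Normal form (A,B,C) = (1/2, 1, k**3 - 7*k**2/2 - 2*k - 5/2).
f must satisfy (1/2)·f(k+1) − (1)·f(k) = k**3 - 7*k**2/2 - 2*k - 5/2.
From deg A=0, deg B=0, deg C=3: d=3.
A polynomial solution: f(k) = -2*k**3 + k**2 + 4.
So s_k = (B(k−1)f/C)·t_k = (-2*(2*k**3 - k**2 - 4)/(2*k**3 - 7*k**2 - 4*k - 5))·t_k = (2*k**3 - k**2 - 4)/2**k.
Δs = (-2*k**3 + 7*k**2 + 4*k + 5)/(2*2**k), as required.

Yes. s_k = (2*k**3 - k**2 - 4)/2**k.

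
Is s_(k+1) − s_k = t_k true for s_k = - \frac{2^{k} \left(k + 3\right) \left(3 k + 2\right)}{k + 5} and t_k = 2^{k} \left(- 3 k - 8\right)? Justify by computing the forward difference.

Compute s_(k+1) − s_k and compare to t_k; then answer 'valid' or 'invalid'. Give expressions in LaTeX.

s_(k+1) = -2**(k + 1)*(k + 4)*(3*k + 5)/(k + 6)
s_(k+1) − s_k = 2**k*(-3*k**3 - 35*k**2 - 138*k - 164)/(k**2 + 11*k + 30)
(s_(k+1) − s_k) − t_k = 2**(k + 1)*(3*k**2 + 20*k + 38)/(k**2 + 11*k + 30)

Invalid: residual \frac{2^{k + 1} \left(3 k^{2} + 20 k + 38\right)}{k^{2} + 11 k + 30} ≠ 0.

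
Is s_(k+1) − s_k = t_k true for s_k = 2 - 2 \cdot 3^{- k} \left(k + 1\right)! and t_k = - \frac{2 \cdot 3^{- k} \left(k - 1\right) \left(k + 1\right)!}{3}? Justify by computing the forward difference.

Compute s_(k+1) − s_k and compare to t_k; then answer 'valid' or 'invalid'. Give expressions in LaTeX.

valid (s_(k+1) − s_k reduces to t_k)

s_(k+1) = -2*3**(-k - 1)*factorial(k + 2) + 2
s_(k+1) − s_k = -2*(k - 1)*factorial(k + 1)/(3*3**k)
(s_(k+1) − s_k) − t_k = 0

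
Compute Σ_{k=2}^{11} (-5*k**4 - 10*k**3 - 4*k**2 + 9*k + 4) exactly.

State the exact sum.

Σ = -244810

r(k) = (5*k**4 + 30*k**3 + 64*k**2 + 49*k + 6)/(5*k**4 + 10*k**3 + 4*k**2 - 9*k - 4) after simplifying.
Take A(k)=1, B(k)=1, C(k)=k**4 + 2*k**3 + 4*k**2/5 - 9*k/5 - 4/5.
f must satisfy (1)·f(k+1) − (1)·f(k) = k**4 + 2*k**3 + 4*k**2/5 - 9*k/5 - 4/5.
deg f ≤ 5 (via 0,0,4).
A polynomial solution: f(k) = k*(k**4 - 2*k**2 - 4*k + 1)/5.
So s_k = (B(k−1)f/C)·t_k = (k*(k**4 - 2*k**2 - 4*k + 1)/(5*k**4 + 10*k**3 + 4*k**2 - 9*k - 4))·t_k = k*(-k**4 + 2*k**2 + 4*k - 1).
Verify: -5*k**4 - 10*k**3 - 4*k**2 + 9*k + 4 matches t_k.
Σ_(k=2)^(11) t_k = s_(12) − s_(2) = -244812 − (-2) = -244810.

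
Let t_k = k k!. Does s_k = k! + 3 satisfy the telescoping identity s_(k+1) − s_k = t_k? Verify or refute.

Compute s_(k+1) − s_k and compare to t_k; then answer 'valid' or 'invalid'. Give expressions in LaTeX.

s_(k+1) = k*factorial(k) + factorial(k) + 3
s_(k+1) − s_k = k*factorial(k)
(s_(k+1) − s_k) − t_k = 0

Valid: the claim telescopes to t_k.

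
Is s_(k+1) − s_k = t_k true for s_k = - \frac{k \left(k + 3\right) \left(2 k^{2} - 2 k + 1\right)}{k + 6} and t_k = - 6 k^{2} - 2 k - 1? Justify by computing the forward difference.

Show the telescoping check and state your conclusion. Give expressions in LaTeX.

Invalid: residual \frac{6 \left(2 k^{3} + 20 k^{2} + 6 k + 3\right)}{k^{2} + 13 k + 42} ≠ 0.

s_(k+1) = (k + 1)*(k + 4)*(2*k - 2*(k + 1)**2 + 1)/(k + 7)
s_(k+1) − s_k = (-6*k**4 - 68*k**3 - 159*k**2 - 61*k - 24)/(k**2 + 13*k + 42)
(s_(k+1) − s_k) − t_k = 6*(2*k**3 + 20*k**2 + 6*k + 3)/(k**2 + 13*k + 42)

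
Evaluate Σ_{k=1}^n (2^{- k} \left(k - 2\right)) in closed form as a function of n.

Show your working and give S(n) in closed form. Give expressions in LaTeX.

Step 1: r(k) = (k - 1)/(2*(k - 2)).
A = 1/2, B = 1, C = k - 2.
Set up (1/2)·f(k+1) − (1)·f(k) − (k - 2) = 0.
Degrees (0,0,1) ⇒ d ≤ 1.
Solving with deg f ≤ 1: f(k) = -2*(k - 1).
Certificate R = B(k−1)f/C = -2*(k - 1)/(k - 2) gives s_k = 2**(1 - k)*(1 - k).
Verify: (k - 2)/2**k matches t_k.
Evaluate: s_(n+1) = -n/2**n; subtract s_(1) = 0 ⇒ S(n) = -n/2**n.

S(n) = - 2^{- n} n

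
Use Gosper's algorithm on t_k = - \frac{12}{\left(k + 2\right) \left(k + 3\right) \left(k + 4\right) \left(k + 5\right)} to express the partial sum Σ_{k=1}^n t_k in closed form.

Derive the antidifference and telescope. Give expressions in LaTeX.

The ratio is (k + 2)/(k + 6).
So A=k + 2 and B=k + 6, with C=1.
Need (k + 2)·f(k+1) − (k + 5)·f(k) = 1.
Bound: deg f ≤ 3.
Solving with deg f ≤ 3: f(k) = k*(k**2 + 9*k + 26)/72.
Then R = B(k−1)f/C = k*(k + 5)*(k**2 + 9*k + 26)/72, so s_k = R(k)·t_k = k*(-k**2 - 9*k - 26)/(6*(k + 2)*(k + 3)*(k + 4)).
Check: Δs_k = -12/(k**4 + 14*k**3 + 71*k**2 + 154*k + 120). ✓
Σ_(k=1)^n t_k = s_(n+1) − s_(1) = ((-n**3 - 12*n**2 - 47*n - 36)/(6*(n**3 + 12*n**2 + 47*n + 60))) − (-1/10), i.e. n*(-n**2 - 12*n - 47)/(15*(n**3 + 12*n**2 + 47*n + 60)).

S(n) = \frac{n \left(- n^{2} - 12 n - 47\right)}{15 \left(n^{3} + 12 n^{2} + 47 n + 60\right)}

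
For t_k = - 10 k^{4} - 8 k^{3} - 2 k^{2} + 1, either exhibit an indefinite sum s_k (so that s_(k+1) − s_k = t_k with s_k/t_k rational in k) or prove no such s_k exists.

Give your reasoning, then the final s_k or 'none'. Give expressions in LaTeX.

r(k) = (10*k**4 + 48*k**3 + 86*k**2 + 68*k + 19)/(10*k**4 + 8*k**3 + 2*k**2 - 1) after simplifying.
Normal form (A,B,C) = (1, 1, k**4 + 4*k**3/5 + k**2/5 - 1/10).
Key eq: (1)·f(k+1) = (1)·f(k) + (k**4 + 4*k**3/5 + k**2/5 - 1/10).
deg f ≤ 5 (via 0,0,4).
Solving with deg f ≤ 5: f(k) = k*(2*k**4 - 3*k**3 + k - 1)/10.
Then R = B(k−1)f/C = k*(2*k**4 - 3*k**3 + k - 1)/(10*k**4 + 8*k**3 + 2*k**2 - 1), so s_k = R(k)·t_k = k*(-2*k**4 + 3*k**3 - k + 1).
s_(k+1) − s_k = -10*k**4 - 8*k**3 - 2*k**2 + 1 = t_k.

s_k = k \left(- 2 k^{4} + 3 k^{3} - k + 1\right)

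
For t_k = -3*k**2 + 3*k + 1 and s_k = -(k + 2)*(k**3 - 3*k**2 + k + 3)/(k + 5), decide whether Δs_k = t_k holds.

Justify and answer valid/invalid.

s_(k+1) = (-k**4 - 3*k**3 + 2*k**2 + 4*k - 6)/(k + 6)
s_(k+1) − s_k = (-3*k**4 - 24*k**3 - 11*k**2 + 50*k + 6)/(k**2 + 11*k + 30)
(s_(k+1) − s_k) − t_k = 3*(2*k**3 + 15*k**2 - 17*k - 8)/(k**2 + 11*k + 30)

Invalid: residual 3*(2*k**3 + 15*k**2 - 17*k - 8)/(k**2 + 11*k + 30) ≠ 0.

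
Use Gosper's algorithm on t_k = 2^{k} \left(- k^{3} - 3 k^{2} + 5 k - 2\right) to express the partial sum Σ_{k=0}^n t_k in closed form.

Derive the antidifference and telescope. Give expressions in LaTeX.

S(n) = - 2 \cdot 2^{n} n^{3} + 4 \cdot 2^{n} n - 6 \cdot 2^{n} + 4

t_(k+1)/t_k = 2*(k**3 + 6*k**2 + 4*k + 1)/(k**3 + 3*k**2 - 5*k + 2).
A = 2, B = 1, C = k**3 + 3*k**2 - 5*k + 2.
Need (2)·f(k+1) − (1)·f(k) = k**3 + 3*k**2 - 5*k + 2.
Degrees (0,0,3) ⇒ d ≤ 3.
Coefficient equations give f(k) = k**3 - 3*k**2 + k + 4.
Then R = B(k−1)f/C = (k**3 - 3*k**2 + k + 4)/(k**3 + 3*k**2 - 5*k + 2), so s_k = R(k)·t_k = 2**k*(-k**3 + 3*k**2 - k - 4).
Verify: 2**k*(-k**3 - 3*k**2 + 5*k - 2) matches t_k.
Evaluate: s_(n+1) = 2**(n + 1)*(-n**3 + 2*n - 3); subtract s_(0) = -4 ⇒ S(n) = -2*2**n*n**3 + 4*2**n*n - 6*2**n + 4.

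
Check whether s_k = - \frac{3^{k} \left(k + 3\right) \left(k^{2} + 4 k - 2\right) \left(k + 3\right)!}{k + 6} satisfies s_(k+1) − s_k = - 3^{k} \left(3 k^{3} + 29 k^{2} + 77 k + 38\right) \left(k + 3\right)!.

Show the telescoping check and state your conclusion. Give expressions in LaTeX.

Invalid: residual \frac{3^{k + 1} \left(k + 5\right) \left(3 k^{3} + 32 k^{2} + 90 k + 46\right) \left(k + 3\right)!}{\left(k + 6\right) \left(k + 7\right)} ≠ 0.

s_(k+1) = -3**(k + 1)*(k + 4)*(k**2 + 6*k + 3)*factorial(k + 4)/(k + 7)
s_(k+1) − s_k = -3**k*(3*k**5 + 59*k**4 + 439*k**3 + 1507*k**2 + 2240*k + 906)*factorial(k + 3)/((k + 6)*(k + 7))
(s_(k+1) − s_k) − t_k = 3**(k + 1)*(k + 5)*(3*k**3 + 32*k**2 + 90*k + 46)*factorial(k + 3)/((k + 6)*(k + 7))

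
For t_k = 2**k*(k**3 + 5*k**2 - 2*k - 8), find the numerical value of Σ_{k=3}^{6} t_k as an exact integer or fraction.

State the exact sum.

Σ = 34000

t_(k+1)/t_k = 2*(k**3 + 8*k**2 + 11*k - 4)/(k**3 + 5*k**2 - 2*k - 8).
Take A(k)=2, B(k)=1, C(k)=k**3 + 5*k**2 - 2*k - 8.
Key eq: (2)·f(k+1) = (1)·f(k) + (k**3 + 5*k**2 - 2*k - 8).
From deg A=0, deg B=0, deg C=3: d=3.
Coefficient equations give f(k) = k*(k**2 - k - 4).
Get s_k = R·t_k = 2**k*k*(k**2 - k - 4) with R(k) = B(k−1)f(k)/C(k) = k*(k**2 - k - 4)/(k**3 + 5*k**2 - 2*k - 8).
s_(k+1) − s_k = 2**k*(k**3 + 5*k**2 - 2*k - 8) = t_k.
Σ_(k=3)^(6) t_k = s_(7) − s_(3) = 34048 − (48) = 34000.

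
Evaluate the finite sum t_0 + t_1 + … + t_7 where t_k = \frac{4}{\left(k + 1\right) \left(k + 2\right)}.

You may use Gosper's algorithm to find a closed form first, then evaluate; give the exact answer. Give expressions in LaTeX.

r(k) = (k + 1)/(k + 3) after simplifying.
Factor: A=k + 1; B=k + 3; C=1.
Need (k + 1)·f(k+1) − (k + 2)·f(k) = 1.
From deg A=1, deg B=1, deg C=0: d=1.
A polynomial solution: f(k) = k.
Then R = B(k−1)f/C = k*(k + 2), so s_k = R(k)·t_k = 4*k/(k + 1).
Δs = 4/(k**2 + 3*k + 2), as required.
Σ_(k=0)^(7) t_k = s_(8) − s_(0) = 32/9 − (0) = 32/9.

Σ = 32/9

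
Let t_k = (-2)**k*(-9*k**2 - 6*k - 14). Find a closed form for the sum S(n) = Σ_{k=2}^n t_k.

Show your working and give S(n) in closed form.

S(n) = -6*(-2)**n*n**2 - 8*(-2)**n*n - 10*(-2)**n - 48

The ratio is 2*(-9*k**2 - 24*k - 29)/(9*k**2 + 6*k + 14).
Take A(k)=-2, B(k)=1, C(k)=k**2 + 2*k/3 + 14/9.
f must satisfy (-2)·f(k+1) − (1)·f(k) = k**2 + 2*k/3 + 14/9.
d = 2 from the (0,0,2) case.
A polynomial solution: f(k) = -(3*k**2 - 2*k + 4)/9.
R(k) = B(k−1)·f(k)/C(k) = -(3*k**2 - 2*k + 4)/(9*k**2 + 6*k + 14); s_k = R·t_k = (-2)**k*(3*k**2 - 2*k + 4).
Verify: (-2)**k*(-9*k**2 - 6*k - 14) matches t_k.
Telescope: S(n) = s_(n+1) − s_(2) = (-2)**(n + 1)*(3*n**2 + 4*n + 5) − (48) = -6*(-2)**n*n**2 - 8*(-2)**n*n - 10*(-2)**n - 48.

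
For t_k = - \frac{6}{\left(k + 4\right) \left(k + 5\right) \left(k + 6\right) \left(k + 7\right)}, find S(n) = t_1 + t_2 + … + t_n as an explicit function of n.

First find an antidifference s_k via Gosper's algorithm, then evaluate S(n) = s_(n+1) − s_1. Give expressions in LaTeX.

S(n) = \frac{n \left(- n^{2} - 18 n - 107\right)}{105 \left(n^{3} + 18 n^{2} + 107 n + 210\right)}

The ratio is (k + 4)/(k + 8).
Gosper form: A/B · C(k+1)/C(k) with A=k + 4, B=k + 8, C=1.
Solve (k + 4)·f(k+1) − (k + 7)·f(k) = 1.
deg f ≤ 3 (via 1,1,0).
Solving with deg f ≤ 3: f(k) = k*(k**2 + 15*k + 74)/360.
So s_k = (B(k−1)f/C)·t_k = (k*(k + 7)*(k**2 + 15*k + 74)/360)·t_k = k*(-k**2 - 15*k - 74)/(60*(k + 4)*(k + 5)*(k + 6)).
Check: Δs_k = -6/(k**4 + 22*k**3 + 179*k**2 + 638*k + 840). ✓
Evaluate: s_(n+1) = (-n**3 - 18*n**2 - 107*n - 90)/(60*(n**3 + 18*n**2 + 107*n + 210)); subtract s_(1) = -1/140 ⇒ S(n) = n*(-n**2 - 18*n - 107)/(105*(n**3 + 18*n**2 + 107*n + 210)).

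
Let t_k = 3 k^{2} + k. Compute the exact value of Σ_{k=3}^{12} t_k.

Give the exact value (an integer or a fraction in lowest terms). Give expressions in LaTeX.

The ratio is (k + 3*(k + 1)**2 + 1)/(k*(3*k + 1)).
Gosper form: A/B · C(k+1)/C(k) with A=1, B=1, C=k**2 + k/3.
Set up (1)·f(k+1) − (1)·f(k) − (k**2 + k/3) = 0.
deg f ≤ 3 (via 0,0,2).
Coefficient equations give f(k) = k**2*(k - 1)/3.
Then R = B(k−1)f/C = k*(k - 1)/(3*k + 1), so s_k = R(k)·t_k = k**2*(k - 1).
Check: Δs_k = k*(3*k + 1). ✓
Evaluate s at k=13 and k=3: 2028 and 18; difference 2010.

Σ = 2010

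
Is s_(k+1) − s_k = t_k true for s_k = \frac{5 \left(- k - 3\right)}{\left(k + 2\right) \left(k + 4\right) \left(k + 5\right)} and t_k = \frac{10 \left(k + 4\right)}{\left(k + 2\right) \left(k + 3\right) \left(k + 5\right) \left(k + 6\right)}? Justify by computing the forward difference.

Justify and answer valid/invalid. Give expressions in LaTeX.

Invalid: residual \frac{5 \left(- 3 k - 10\right)}{k^{5} + 20 k^{4} + 155 k^{3} + 580 k^{2} + 1044 k + 720} ≠ 0.

s_(k+1) = 5*(-k - 4)/((k + 3)*(k + 5)*(k + 6))
s_(k+1) − s_k = 5*(2*k**2 + 13*k + 22)/(k**5 + 20*k**4 + 155*k**3 + 580*k**2 + 1044*k + 720)
(s_(k+1) − s_k) − t_k = 5*(-3*k - 10)/(k**5 + 20*k**4 + 155*k**3 + 580*k**2 + 1044*k + 720)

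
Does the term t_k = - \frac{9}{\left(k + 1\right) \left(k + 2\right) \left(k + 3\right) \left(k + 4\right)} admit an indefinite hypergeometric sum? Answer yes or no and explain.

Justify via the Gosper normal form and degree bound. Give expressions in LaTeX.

Step 1: r(k) = (k + 1)/(k + 5).
Factor: A=k + 1; B=k + 5; C=1.
Need (k + 1)·f(k+1) − (k + 4)·f(k) = 1.
d = 3 from the (1,1,0) case.
Coefficient equations give f(k) = k*(k**2 + 6*k + 11)/18.
Then R = B(k−1)f/C = k*(k + 4)*(k**2 + 6*k + 11)/18, so s_k = R(k)·t_k = k*(-k**2 - 6*k - 11)/(2*(k + 1)*(k + 2)*(k + 3)).
s_(k+1) − s_k = -9/(k**4 + 10*k**3 + 35*k**2 + 50*k + 24) = t_k.

Yes. s_k = \frac{k \left(- k^{2} - 6 k - 11\right)}{2 \left(k + 1\right) \left(k + 2\right) \left(k + 3\right)}.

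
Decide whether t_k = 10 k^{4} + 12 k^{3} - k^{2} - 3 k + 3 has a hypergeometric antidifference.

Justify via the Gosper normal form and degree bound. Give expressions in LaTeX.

t_(k+1)/t_k = (10*k**4 + 52*k**3 + 95*k**2 + 71*k + 21)/(10*k**4 + 12*k**3 - k**2 - 3*k + 3).
Factor: A=1; B=1; C=k**4 + 6*k**3/5 - k**2/10 - 3*k/10 + 3/10.
Key eq: (1)·f(k+1) = (1)·f(k) + (k**4 + 6*k**3/5 - k**2/10 - 3*k/10 + 3/10).
From deg A=0, deg B=0, deg C=4: d=5.
Match coefficients ⇒ f(k) = k*(2*k**4 - 2*k**3 - 3*k**2 + 2*k + 4)/10.
So s_k = (B(k−1)f/C)·t_k = (k*(2*k**4 - 2*k**3 - 3*k**2 + 2*k + 4)/(10*k**4 + 12*k**3 - k**2 - 3*k + 3))·t_k = k*(2*k**4 - 2*k**3 - 3*k**2 + 2*k + 4).
Verify: 10*k**4 + 12*k**3 - k**2 - 3*k + 3 matches t_k.

Yes. s_k = k \left(2 k^{4} - 2 k^{3} - 3 k^{2} + 2 k + 4\right).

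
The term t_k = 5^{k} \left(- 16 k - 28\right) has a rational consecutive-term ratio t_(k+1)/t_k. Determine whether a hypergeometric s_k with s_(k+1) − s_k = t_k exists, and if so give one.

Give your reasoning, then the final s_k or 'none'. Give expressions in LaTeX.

s_k = 5^{k} \left(- 4 k - 2\right)

r(k) = 5*(4*k + 11)/(4*k + 7) after simplifying.
Normal form (A,B,C) = (5, 1, k + 7/4).
Need (5)·f(k+1) − (1)·f(k) = k + 7/4.
Bound: deg f ≤ 1.
Coefficient equations give f(k) = (2*k + 1)/8.
So s_k = (B(k−1)f/C)·t_k = ((2*k + 1)/(2*(4*k + 7)))·t_k = 5**k*(-4*k - 2).
Check: Δs_k = 5**k*(-16*k - 28). ✓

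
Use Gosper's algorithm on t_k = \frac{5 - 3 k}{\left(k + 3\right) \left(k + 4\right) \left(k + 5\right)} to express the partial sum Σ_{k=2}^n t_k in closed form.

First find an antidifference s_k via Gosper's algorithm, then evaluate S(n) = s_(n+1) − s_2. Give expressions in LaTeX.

S(n) = \frac{- 4 n^{2} + 9 n - 5}{15 \left(n^{2} + 9 n + 20\right)}

Step 1: r(k) = (k + 3)*(3*k - 2)/((k + 6)*(3*k - 5)).
Factor: A=k + 3; B=k + 6; C=k - 5/3.
Need (k + 3)·f(k+1) − (k + 5)·f(k) = k - 5/3.
Degrees (1,1,1) ⇒ d ≤ 2.
Solving with deg f ≤ 2: f(k) = k*(k - 11)/18.
R(k) = B(k−1)·f(k)/C(k) = k*(k - 11)*(k + 5)/(6*(3*k - 5)); s_k = R·t_k = k*(11 - k)/(6*(k + 3)*(k + 4)).
Δs = (5 - 3*k)/(k**3 + 12*k**2 + 47*k + 60), as required.
s_(n+1) = (-n**2 + 9*n + 10)/(6*(n**2 + 9*n + 20)) and s_(2) = 1/10, so S(n) = (-4*n**2 + 9*n - 5)/(15*(n**2 + 9*n + 20)).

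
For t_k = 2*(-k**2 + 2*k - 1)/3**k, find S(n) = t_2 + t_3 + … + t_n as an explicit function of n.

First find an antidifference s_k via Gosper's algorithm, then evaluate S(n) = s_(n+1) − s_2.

The ratio is k**2/(3*(k**2 - 2*k + 1)).
A = 1/3, B = 1, C = k**2 - 2*k + 1.
Need (1/3)·f(k+1) − (1)·f(k) = k**2 - 2*k + 1.
Bound: deg f ≤ 2.
Solve for f: f(k) = -3*(k**2 - k + 1)/2 (degree 2 ≤ 2).
Certificate R = B(k−1)f/C = -3*(k**2 - k + 1)/(2*(k - 1)**2) gives s_k = 3**(1 - k)*(k**2 - k + 1).
Δs = 2*(-k**2 + 2*k - 1)/3**k, as required.
s_(n+1) = (n**2 + n + 1)/3**n and s_(2) = 1, so S(n) = (-3**n + n**2 + n + 1)/3**n.

S(n) = (-3**n + n**2 + n + 1)/3**n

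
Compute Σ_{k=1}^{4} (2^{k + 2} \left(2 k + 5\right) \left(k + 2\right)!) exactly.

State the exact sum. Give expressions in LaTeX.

t_(k+1)/t_k = 2*(k + 3)*(2*k + 7)/(2*k + 5).
Gosper form: A/B · C(k+1)/C(k) with A=2*k + 6, B=1, C=k + 5/2.
f must satisfy (2*k + 6)·f(k+1) − (1)·f(k) = k + 5/2.
From deg A=1, deg B=0, deg C=1: d=0.
Solve for f: f(k) = 1/2 (degree 0 ≤ 0).
R(k) = B(k−1)·f(k)/C(k) = 1/(2*k + 5); s_k = R·t_k = 2**(k + 2)*factorial(k + 2).
s_(k+1) − s_k = 2**(k + 2)*(2*k + 5)*factorial(k + 2) = t_k.
Σ_(k=1)^(4) t_k = s_(5) − s_(1) = 645120 − (48) = 645072.

Σ = 645072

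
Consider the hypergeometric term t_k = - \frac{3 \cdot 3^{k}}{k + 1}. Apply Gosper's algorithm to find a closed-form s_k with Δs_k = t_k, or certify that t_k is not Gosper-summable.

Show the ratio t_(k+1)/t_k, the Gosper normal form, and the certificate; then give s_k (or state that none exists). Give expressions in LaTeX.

Ratio r(k) = 3*(k + 1)/(k + 2).
Take A(k)=3*k + 3, B(k)=k + 2, C(k)=1.
Solve (3*k + 3)·f(k+1) − (k + 1)·f(k) = 1.
Bound: deg f ≤ -1.
Negative degree bound (-1): no f exists, t_k not Gosper-summable.

none (Gosper's algorithm certifies no s_k)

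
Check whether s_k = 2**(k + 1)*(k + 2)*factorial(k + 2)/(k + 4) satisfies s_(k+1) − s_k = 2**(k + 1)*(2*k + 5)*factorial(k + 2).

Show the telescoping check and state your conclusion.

s_(k+1) = 2**(k + 2)*(k + 3)*factorial(k + 3)/(k + 5)
s_(k+1) − s_k = 2**(k + 1)*(2*k**3 + 19*k**2 + 59*k + 62)*factorial(k + 2)/((k + 4)*(k + 5))
(s_(k+1) − s_k) − t_k = -2**(k + 2)*(2*k**2 + 13*k + 19)*factorial(k + 2)/((k + 4)*(k + 5))

Invalid: residual -2**(k + 2)*(2*k**2 + 13*k + 19)*factorial(k + 2)/((k + 4)*(k + 5)) ≠ 0.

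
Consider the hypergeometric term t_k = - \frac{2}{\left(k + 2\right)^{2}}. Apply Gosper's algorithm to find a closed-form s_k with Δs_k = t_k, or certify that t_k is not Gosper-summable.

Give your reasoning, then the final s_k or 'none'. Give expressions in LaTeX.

not Gosper-summable; s_k does not exist

The ratio is (k + 2)**2/(k + 3)**2.
Factor: A=k**2 + 4*k + 4; B=k**2 + 6*k + 9; C=1.
Set up (k**2 + 4*k + 4)·f(k+1) − (k**2 + 4*k + 4)·f(k) − (1) = 0.
Degrees (2,2,0) ⇒ d ≤ 0.
Write f(k) = c0. Then LHS − RHS = -1, requiring -1 = 0: contradictory. No certificate.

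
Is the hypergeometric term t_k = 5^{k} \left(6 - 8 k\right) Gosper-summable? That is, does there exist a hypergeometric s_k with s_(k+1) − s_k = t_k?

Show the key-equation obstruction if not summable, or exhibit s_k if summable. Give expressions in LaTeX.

r(k) = 5*(4*k + 1)/(4*k - 3) after simplifying.
Take A(k)=5, B(k)=1, C(k)=k - 3/4.
Set up (5)·f(k+1) − (1)·f(k) − (k - 3/4) = 0.
d = 1 from the (0,0,1) case.
Solve for f: f(k) = (k - 2)/4 (degree 1 ≤ 1).
R(k) = B(k−1)·f(k)/C(k) = (k - 2)/(4*k - 3); s_k = R·t_k = 2*5**k*(2 - k).
s_(k+1) − s_k = 5**k*(6 - 8*k) = t_k.

Yes. s_k = 2 \cdot 5^{k} \left(2 - k\right).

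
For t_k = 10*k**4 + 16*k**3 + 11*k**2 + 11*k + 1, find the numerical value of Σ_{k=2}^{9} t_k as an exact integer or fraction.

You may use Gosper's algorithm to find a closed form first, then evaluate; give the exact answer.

The ratio is (10*k**4 + 56*k**3 + 119*k**2 + 121*k + 49)/(10*k**4 + 16*k**3 + 11*k**2 + 11*k + 1).
A = 1, B = 1, C = k**4 + 8*k**3/5 + 11*k**2/10 + 11*k/10 + 1/10.
f must satisfy (1)·f(k+1) − (1)·f(k) = k**4 + 8*k**3/5 + 11*k**2/10 + 11*k/10 + 1/10.
Bound: deg f ≤ 5.
Solve for f: f(k) = k*(2*k**4 - k**3 - k**2 + 4*k - 3)/10 (degree 5 ≤ 5).
Then R = B(k−1)f/C = k*(2*k**4 - k**3 - k**2 + 4*k - 3)/(10*k**4 + 16*k**3 + 11*k**2 + 11*k + 1), so s_k = R(k)·t_k = k*(2*k**4 - k**3 - k**2 + 4*k - 3).
Check: Δs_k = 10*k**4 + 16*k**3 + 11*k**2 + 11*k + 1. ✓
Evaluate s at k=10 and k=2: 189370 and 50; difference 189320.

Σ = 189320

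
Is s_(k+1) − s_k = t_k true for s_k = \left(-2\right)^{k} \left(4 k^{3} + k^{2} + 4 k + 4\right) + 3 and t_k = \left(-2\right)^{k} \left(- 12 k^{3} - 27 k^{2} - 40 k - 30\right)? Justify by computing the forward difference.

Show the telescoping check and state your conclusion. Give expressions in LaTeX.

valid; difference matches t_k

s_(k+1) = (-2)**(k + 1)*(4*k + 4*(k + 1)**3 + (k + 1)**2 + 8) + 3
s_(k+1) − s_k = (-2)**k*(-12*k**3 - 27*k**2 - 40*k - 30)
(s_(k+1) − s_k) − t_k = 0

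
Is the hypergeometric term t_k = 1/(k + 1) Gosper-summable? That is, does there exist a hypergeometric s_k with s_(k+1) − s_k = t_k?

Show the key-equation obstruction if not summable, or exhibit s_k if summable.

No. Not Gosper-summable.

Ratio r(k) = (k + 1)/(k + 2).
Factor: A=k + 1; B=k + 2; C=1.
Set up (k + 1)·f(k+1) − (k + 1)·f(k) − (1) = 0.
Bound: deg f ≤ 0.
Generic f = c0 gives residual -1; -1 = 0 cannot hold, so t_k is not Gosper-summable.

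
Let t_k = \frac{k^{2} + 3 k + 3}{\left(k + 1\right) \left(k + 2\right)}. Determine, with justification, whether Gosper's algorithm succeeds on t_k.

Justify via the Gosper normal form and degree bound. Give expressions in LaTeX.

Yes. s_k = \frac{k \left(k + 2\right)}{k + 1}.

Step 1: r(k) = (k + 1)*(3*k + (k + 1)**2 + 6)/((k + 3)*(k**2 + 3*k + 3)).
Gosper form: A/B · C(k+1)/C(k) with A=k + 1, B=k + 3, C=k**2 + 3*k + 3.
Key eq: (k + 1)·f(k+1) = (k + 2)·f(k) + (k**2 + 3*k + 3).
d = 2 from the (1,1,2) case.
Solve for f: f(k) = k*(k + 2) (degree 2 ≤ 2).
Then R = B(k−1)f/C = k*(k + 2)**2/(k**2 + 3*k + 3), so s_k = R(k)·t_k = k*(k + 2)/(k + 1).
Verify: (k**2 + 3*k + 3)/(k**2 + 3*k + 2) matches t_k.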